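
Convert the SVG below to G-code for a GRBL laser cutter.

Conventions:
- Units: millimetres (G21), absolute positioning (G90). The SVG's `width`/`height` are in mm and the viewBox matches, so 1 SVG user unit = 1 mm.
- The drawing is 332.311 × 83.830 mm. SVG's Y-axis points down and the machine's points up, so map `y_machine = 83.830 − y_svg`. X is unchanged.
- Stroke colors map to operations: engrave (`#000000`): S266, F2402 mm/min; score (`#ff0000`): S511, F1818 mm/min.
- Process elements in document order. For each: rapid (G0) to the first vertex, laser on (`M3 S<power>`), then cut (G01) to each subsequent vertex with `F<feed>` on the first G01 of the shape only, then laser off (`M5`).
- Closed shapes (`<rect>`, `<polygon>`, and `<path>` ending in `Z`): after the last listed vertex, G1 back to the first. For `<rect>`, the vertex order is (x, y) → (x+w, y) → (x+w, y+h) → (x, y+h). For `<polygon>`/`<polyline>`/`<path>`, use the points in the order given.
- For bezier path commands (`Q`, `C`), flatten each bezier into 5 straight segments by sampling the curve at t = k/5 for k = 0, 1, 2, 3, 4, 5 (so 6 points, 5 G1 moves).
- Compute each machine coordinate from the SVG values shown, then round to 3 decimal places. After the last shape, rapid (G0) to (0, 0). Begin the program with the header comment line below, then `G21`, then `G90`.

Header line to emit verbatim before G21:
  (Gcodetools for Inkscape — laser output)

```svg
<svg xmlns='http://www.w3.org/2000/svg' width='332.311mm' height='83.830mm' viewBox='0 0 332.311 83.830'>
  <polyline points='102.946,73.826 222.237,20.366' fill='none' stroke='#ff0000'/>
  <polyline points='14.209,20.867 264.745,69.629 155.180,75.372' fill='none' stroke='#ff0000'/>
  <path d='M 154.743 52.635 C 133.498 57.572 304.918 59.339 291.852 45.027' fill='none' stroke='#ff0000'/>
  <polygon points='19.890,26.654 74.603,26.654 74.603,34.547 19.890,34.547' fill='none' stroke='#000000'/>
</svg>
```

1 u = 1 mm; y_m = 83.830 − y.

[1] `<polyline>` line segment, #ff0000→score S511 F1818: (102.946,10.004) → (222.237,63.464)

[2] `<polyline>` open polyline, #ff0000→score S511 F1818: (14.209,62.963) → (264.745,14.201) → (155.180,8.458)

[3] `<path>` cubic bezier, #ff0000→score S511 F1818: (154.743,31.195) → (162.099,28.716) → (197.591,27.618) → (243.116,28.520) → (280.570,32.042) → (291.852,38.803)

[4] `<polygon>` rectangle, #000000→engrave S266 F2402: (19.890,57.176) → (74.603,57.176) → (74.603,49.283) → (19.890,49.283) → (19.890,57.176) (closed)

(Gcodetools for Inkscape — laser output)
G21
G90
G0 X102.946 Y10.004
M3 S511
G01 X222.237 Y63.464 F1818
M5
G0 X14.209 Y62.963
M3 S511
G01 X264.745 Y14.201 F1818
G01 X155.180 Y8.458
M5
G0 X154.743 Y31.195
M3 S511
G01 X162.099 Y28.716 F1818
G01 X197.591 Y27.618
G01 X243.116 Y28.520
G01 X280.570 Y32.042
G01 X291.852 Y38.803
M5
G0 X19.890 Y57.176
M3 S266
G01 X74.603 Y57.176 F2402
G01 X74.603 Y49.283
G01 X19.890 Y49.283
G01 X19.890 Y57.176
M5
G0 X0.000 Y0.000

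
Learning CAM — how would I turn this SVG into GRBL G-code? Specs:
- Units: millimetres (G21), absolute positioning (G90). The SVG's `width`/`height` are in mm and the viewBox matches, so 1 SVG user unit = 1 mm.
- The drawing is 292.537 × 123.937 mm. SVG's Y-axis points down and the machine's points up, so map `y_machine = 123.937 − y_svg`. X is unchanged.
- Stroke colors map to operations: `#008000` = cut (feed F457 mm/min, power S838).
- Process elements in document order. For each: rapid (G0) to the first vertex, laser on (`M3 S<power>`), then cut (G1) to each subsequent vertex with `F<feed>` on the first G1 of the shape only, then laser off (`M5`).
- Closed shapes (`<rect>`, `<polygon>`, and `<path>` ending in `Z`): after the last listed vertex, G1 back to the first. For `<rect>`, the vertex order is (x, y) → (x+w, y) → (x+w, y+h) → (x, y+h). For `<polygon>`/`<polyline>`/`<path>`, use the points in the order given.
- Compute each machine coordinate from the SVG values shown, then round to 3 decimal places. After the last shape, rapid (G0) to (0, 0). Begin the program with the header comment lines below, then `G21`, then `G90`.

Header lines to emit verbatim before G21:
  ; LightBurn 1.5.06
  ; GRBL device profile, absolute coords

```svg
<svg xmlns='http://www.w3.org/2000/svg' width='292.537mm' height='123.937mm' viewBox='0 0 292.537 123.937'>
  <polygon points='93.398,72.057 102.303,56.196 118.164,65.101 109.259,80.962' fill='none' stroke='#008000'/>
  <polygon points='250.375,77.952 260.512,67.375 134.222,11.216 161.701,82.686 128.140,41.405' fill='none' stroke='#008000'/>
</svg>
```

viewBox `0 0 292.537 123.937` with mm width/height → 1 unit = 1 mm. Flip: y_m = 123.937 − y_svg.

**Shape 1** — `<polygon>` regular polygon, stroke `#008000` → cut (S838, F457). Machine vertices: (93.398,51.880) → (102.303,67.741) → (118.164,58.836) → (109.259,42.975) → (93.398,51.880). Closed: final G1 returns to the first vertex.

**Shape 2** — `<polygon>` closed polygon, stroke `#008000` → cut (S838, F457). Machine vertices: (250.375,45.985) → (260.512,56.562) → (134.222,112.721) → (161.701,41.251) → (128.140,82.532) → (250.375,45.985). Closed: final G1 returns to the first vertex.

; LightBurn 1.5.06
; GRBL device profile, absolute coords
G21
G90
G0 X93.398 Y51.880
M3 S838
G1 X102.303 Y67.741 F457
G1 X118.164 Y58.836
G1 X109.259 Y42.975
G1 X93.398 Y51.880
M5
G0 X250.375 Y45.985
M3 S838
G1 X260.512 Y56.562 F457
G1 X134.222 Y112.721
G1 X161.701 Y41.251
G1 X128.140 Y82.532
G1 X250.375 Y45.985
M5
G0 X0.000 Y0.000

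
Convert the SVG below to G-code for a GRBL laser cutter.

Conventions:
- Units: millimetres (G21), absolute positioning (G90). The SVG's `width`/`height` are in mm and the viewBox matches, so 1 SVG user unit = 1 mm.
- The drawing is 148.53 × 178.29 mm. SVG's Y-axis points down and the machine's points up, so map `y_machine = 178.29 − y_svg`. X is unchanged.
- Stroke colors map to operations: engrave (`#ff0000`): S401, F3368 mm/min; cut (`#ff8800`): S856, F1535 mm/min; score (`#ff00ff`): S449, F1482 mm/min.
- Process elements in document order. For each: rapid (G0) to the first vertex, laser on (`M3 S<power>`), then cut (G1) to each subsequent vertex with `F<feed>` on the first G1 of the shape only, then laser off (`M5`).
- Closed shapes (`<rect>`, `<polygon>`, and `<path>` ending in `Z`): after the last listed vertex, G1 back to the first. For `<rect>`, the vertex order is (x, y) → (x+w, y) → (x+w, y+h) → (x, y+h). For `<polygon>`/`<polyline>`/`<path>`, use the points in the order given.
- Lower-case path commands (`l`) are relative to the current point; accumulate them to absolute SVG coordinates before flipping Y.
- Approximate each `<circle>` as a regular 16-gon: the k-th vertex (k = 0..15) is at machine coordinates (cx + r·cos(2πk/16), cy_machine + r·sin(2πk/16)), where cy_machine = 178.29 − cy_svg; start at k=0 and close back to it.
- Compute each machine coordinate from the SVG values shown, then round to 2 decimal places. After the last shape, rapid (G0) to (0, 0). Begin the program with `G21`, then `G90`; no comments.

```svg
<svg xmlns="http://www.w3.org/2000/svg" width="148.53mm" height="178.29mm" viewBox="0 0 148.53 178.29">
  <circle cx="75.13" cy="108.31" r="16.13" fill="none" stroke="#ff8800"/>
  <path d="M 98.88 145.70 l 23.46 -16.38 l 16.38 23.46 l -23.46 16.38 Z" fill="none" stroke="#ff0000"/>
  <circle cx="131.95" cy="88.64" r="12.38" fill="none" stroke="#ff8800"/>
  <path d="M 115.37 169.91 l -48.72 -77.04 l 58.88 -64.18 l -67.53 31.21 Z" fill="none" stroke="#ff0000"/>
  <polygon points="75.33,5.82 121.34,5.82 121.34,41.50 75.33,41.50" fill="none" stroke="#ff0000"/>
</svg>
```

G21
G90
G0 X91.26 Y69.98
M3 S856
G1 X90.03 Y76.15 F1535
G1 X86.54 Y81.39
G1 X81.30 Y84.88
G1 X75.13 Y86.11
G1 X68.96 Y84.88
G1 X63.72 Y81.39
G1 X60.23 Y76.15
G1 X59.00 Y69.98
G1 X60.23 Y63.81
G1 X63.72 Y58.57
G1 X68.96 Y55.08
G1 X75.13 Y53.85
G1 X81.30 Y55.08
G1 X86.54 Y58.57
G1 X90.03 Y63.81
G1 X91.26 Y69.98
M5
G0 X98.88 Y32.59
M3 S401
G1 X122.34 Y48.97 F3368
G1 X138.72 Y25.51
G1 X115.26 Y9.13
G1 X98.88 Y32.59
M5
G0 X144.33 Y89.65
M3 S856
G1 X143.39 Y94.39 F1535
G1 X140.70 Y98.40
G1 X136.69 Y101.09
G1 X131.95 Y102.03
G1 X127.21 Y101.09
G1 X123.20 Y98.40
G1 X120.51 Y94.39
G1 X119.57 Y89.65
G1 X120.51 Y84.91
G1 X123.20 Y80.90
G1 X127.21 Y78.21
G1 X131.95 Y77.27
G1 X136.69 Y78.21
G1 X140.70 Y80.90
G1 X143.39 Y84.91
G1 X144.33 Y89.65
M5
G0 X115.37 Y8.38
M3 S401
G1 X66.65 Y85.42 F3368
G1 X125.53 Y149.60
G1 X58.00 Y118.39
G1 X115.37 Y8.38
M5
G0 X75.33 Y172.47
M3 S401
G1 X121.34 Y172.47 F3368
G1 X121.34 Y136.79
G1 X75.33 Y136.79
G1 X75.33 Y172.47
M5
G0 X0.00 Y0.00

1 u = 1 mm; y_m = 178.29 − y.

[1] `<circle>` circle, #ff8800→cut S856 F1535: (91.26,69.98) → (90.03,76.15) → (86.54,81.39) → (81.30,84.88) → (75.13,86.11) → (68.96,84.88) → (63.72,81.39) → (60.23,76.15) → (59.00,69.98) → (60.23,63.81) → (63.72,58.57) → (68.96,55.08) → (75.13,53.85) → (81.30,55.08) → (86.54,58.57) → (90.03,63.81) → (91.26,69.98) (closed)

[2] `<path>` regular polygon, #ff0000→engrave S401 F3368: (98.88,32.59) → (122.34,48.97) → (138.72,25.51) → (115.26,9.13) → (98.88,32.59) (closed)

[3] `<circle>` circle, #ff8800→cut S856 F1535: (144.33,89.65) → (143.39,94.39) → (140.70,98.40) → (136.69,101.09) → (131.95,102.03) → (127.21,101.09) → (123.20,98.40) → (120.51,94.39) → (119.57,89.65) → (120.51,84.91) → (123.20,80.90) → (127.21,78.21) → (131.95,77.27) → (136.69,78.21) → (140.70,80.90) → (143.39,84.91) → (144.33,89.65) (closed)

[4] `<path>` closed polygon, #ff0000→engrave S401 F3368: (115.37,8.38) → (66.65,85.42) → (125.53,149.60) → (58.00,118.39) → (115.37,8.38) (closed)

[5] `<polygon>` rectangle, #ff0000→engrave S401 F3368: (75.33,172.47) → (121.34,172.47) → (121.34,136.79) → (75.33,136.79) → (75.33,172.47) (closed)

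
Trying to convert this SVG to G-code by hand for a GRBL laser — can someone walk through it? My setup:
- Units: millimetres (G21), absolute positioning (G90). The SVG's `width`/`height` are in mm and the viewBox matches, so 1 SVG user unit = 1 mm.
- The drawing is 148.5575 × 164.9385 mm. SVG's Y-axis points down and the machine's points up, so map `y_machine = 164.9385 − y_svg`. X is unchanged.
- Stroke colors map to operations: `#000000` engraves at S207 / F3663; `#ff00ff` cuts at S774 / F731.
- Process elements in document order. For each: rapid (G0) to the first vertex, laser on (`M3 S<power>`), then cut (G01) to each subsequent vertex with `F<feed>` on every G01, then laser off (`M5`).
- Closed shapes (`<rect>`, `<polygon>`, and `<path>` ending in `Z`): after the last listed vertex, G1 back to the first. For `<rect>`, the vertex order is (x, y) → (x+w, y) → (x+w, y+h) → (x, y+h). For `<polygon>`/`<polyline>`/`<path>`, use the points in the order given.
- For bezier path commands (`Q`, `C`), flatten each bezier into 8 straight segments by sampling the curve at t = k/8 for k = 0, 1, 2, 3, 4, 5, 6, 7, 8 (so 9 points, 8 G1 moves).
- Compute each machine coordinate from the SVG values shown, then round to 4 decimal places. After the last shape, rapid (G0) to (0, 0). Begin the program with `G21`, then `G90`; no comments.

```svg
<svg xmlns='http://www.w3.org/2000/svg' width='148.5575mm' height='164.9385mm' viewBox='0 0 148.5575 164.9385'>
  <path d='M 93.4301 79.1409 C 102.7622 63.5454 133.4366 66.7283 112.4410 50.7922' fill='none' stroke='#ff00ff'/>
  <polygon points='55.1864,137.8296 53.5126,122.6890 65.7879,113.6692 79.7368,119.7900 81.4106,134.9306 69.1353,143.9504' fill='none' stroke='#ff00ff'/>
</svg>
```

1 u = 1 mm; y_m = 164.9385 − y.

[1] `<path>` cubic bezier, #ff00ff→cut S774 F731: (93.4301,85.7976) → (97.7875,90.8397) → (103.2900,94.5654) → (109.0822,97.4189) → (114.3084,99.8442) → (118.1130,102.2855) → (119.6404,105.1869) → (118.0349,108.9924) → (112.4410,114.1463)

[2] `<polygon>` regular polygon, #ff00ff→cut S774 F731: (55.1864,27.1089) → (53.5126,42.2495) → (65.7879,51.2693) → (79.7368,45.1485) → (81.4106,30.0079) → (69.1353,20.9881) → (55.1864,27.1089) (closed)

G21
G90
G0 X93.4301 Y85.7976
M3 S774
G01 X97.7875 Y90.8397 F731
G01 X103.2900 Y94.5654 F731
G01 X109.0822 Y97.4189 F731
G01 X114.3084 Y99.8442 F731
G01 X118.1130 Y102.2855 F731
G01 X119.6404 Y105.1869 F731
G01 X118.0349 Y108.9924 F731
G01 X112.4410 Y114.1463 F731
M5
G0 X55.1864 Y27.1089
M3 S774
G01 X53.5126 Y42.2495 F731
G01 X65.7879 Y51.2693 F731
G01 X79.7368 Y45.1485 F731
G01 X81.4106 Y30.0079 F731
G01 X69.1353 Y20.9881 F731
G01 X55.1864 Y27.1089 F731
M5
G0 X0.0000 Y0.0000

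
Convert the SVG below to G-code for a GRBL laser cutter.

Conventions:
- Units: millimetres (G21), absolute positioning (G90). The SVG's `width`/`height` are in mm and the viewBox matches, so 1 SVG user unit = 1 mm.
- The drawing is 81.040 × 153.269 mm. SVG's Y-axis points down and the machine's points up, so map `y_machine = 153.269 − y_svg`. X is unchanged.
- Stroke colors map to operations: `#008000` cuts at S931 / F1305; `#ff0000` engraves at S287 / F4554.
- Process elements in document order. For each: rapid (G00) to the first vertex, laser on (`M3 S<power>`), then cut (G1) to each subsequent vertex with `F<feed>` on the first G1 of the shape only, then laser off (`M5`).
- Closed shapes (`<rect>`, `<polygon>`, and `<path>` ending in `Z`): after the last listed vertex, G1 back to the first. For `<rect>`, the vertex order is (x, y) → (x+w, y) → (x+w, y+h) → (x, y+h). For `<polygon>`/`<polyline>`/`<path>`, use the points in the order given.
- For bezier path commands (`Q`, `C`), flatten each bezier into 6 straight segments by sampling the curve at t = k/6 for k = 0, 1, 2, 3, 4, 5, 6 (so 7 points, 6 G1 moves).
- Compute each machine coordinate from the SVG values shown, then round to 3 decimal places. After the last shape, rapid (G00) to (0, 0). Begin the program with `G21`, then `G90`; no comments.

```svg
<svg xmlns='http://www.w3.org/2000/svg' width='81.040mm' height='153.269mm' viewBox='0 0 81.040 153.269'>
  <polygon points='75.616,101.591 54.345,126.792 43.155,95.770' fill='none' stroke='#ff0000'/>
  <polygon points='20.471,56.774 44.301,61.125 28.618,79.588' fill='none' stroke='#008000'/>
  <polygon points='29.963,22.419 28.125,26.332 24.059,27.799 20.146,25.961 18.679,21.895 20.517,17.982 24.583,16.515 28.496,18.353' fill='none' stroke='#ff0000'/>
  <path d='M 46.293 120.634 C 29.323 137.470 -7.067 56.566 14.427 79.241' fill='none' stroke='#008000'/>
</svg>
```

G21
G90
G00 X75.616 Y51.678
M3 S287
G1 X54.345 Y26.477 F4554
G1 X43.155 Y57.499
G1 X75.616 Y51.678
M5
G00 X20.471 Y96.495
M3 S931
G1 X44.301 Y92.144 F1305
G1 X28.618 Y73.681
G1 X20.471 Y96.495
M5
G00 X29.963 Y130.850
M3 S287
G1 X28.125 Y126.937 F4554
G1 X24.059 Y125.470
G1 X20.146 Y127.308
G1 X18.679 Y131.374
G1 X20.517 Y135.287
G1 X24.583 Y136.754
G1 X28.496 Y134.916
G1 X29.963 Y130.850
M5
G00 X46.293 Y32.635
M3 S931
G1 X36.548 Y31.430 F1305
G1 X25.713 Y40.923
G1 X15.936 Y55.521
G1 X9.365 Y69.633
G1 X8.146 Y77.666
G1 X14.427 Y74.028
M5
G00 X0.000 Y0.000

1 u = 1 mm; y_m = 153.269 − y.

[1] `<polygon>` regular polygon, #ff0000→engrave S287 F4554: (75.616,51.678) → (54.345,26.477) → (43.155,57.499) → (75.616,51.678) (closed)

[2] `<polygon>` regular polygon, #008000→cut S931 F1305: (20.471,96.495) → (44.301,92.144) → (28.618,73.681) → (20.471,96.495) (closed)

[3] `<polygon>` regular polygon, #ff0000→engrave S287 F4554: (29.963,130.850) → (28.125,126.937) → (24.059,125.470) → (20.146,127.308) → (18.679,131.374) → (20.517,135.287) → (24.583,136.754) → (28.496,134.916) → (29.963,130.850) (closed)

[4] `<path>` cubic bezier, #008000→cut S931 F1305: (46.293,32.635) → (36.548,31.430) → (25.713,40.923) → (15.936,55.521) → (9.365,69.633) → (8.146,77.666) → (14.427,74.028)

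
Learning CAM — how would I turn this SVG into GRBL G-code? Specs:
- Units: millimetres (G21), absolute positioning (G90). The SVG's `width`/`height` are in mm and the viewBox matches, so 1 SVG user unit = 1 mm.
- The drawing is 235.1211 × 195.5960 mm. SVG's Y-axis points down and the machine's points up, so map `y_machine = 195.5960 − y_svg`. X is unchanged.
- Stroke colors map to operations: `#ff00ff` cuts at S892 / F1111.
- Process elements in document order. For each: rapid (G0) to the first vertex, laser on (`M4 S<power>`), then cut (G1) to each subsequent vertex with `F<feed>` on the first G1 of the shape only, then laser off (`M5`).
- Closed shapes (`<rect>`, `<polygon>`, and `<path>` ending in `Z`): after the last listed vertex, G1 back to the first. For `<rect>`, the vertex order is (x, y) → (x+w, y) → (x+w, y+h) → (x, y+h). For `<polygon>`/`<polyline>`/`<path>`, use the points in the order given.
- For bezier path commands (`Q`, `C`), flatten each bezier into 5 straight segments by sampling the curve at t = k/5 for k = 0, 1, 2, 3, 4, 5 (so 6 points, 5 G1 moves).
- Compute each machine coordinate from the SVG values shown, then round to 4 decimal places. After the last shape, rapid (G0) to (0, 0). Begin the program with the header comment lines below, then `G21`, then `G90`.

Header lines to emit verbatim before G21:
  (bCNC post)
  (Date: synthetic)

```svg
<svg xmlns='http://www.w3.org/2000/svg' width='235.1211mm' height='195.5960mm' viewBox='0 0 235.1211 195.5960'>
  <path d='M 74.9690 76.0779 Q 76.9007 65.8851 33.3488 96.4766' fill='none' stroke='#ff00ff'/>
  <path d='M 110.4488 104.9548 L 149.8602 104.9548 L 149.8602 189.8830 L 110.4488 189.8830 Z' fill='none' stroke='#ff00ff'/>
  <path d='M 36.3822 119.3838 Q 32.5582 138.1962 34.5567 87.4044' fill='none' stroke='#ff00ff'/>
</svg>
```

(bCNC post)
(Date: synthetic)
G21
G90
G0 X74.9690 Y119.5181
M4 S892
G1 X73.9223 Y121.9638 F1111
G1 X69.2370 Y121.1469
G1 X60.9129 Y117.0671
G1 X48.9502 Y109.7246
G1 X33.3488 Y99.1194
M5
G0 X110.4488 Y90.6412
M4 S892
G1 X149.8602 Y90.6412 F1111
G1 X149.8602 Y5.7130
G1 X110.4488 Y5.7130
G1 X110.4488 Y90.6412
M5
G0 X36.3822 Y76.2122
M4 S892
G1 X35.0855 Y71.4714 F1111
G1 X34.2546 Y72.2990
G1 X33.8895 Y78.6948
G1 X33.9902 Y90.6590
G1 X34.5567 Y108.1916
M5
G0 X0.0000 Y0.0000

Since the viewBox matches the mm dimensions, user units are millimetres directly. The only transform is the Y-flip y_m = 195.5960 − y_svg.

Shape 1 is a quadratic bezier drawn with `<path>`. Its stroke #ff00ff means cut at S892, F1111. After flipping Y the toolpath is (74.9690,119.5181) → (73.9223,121.9638) → (69.2370,121.1469) → (60.9129,117.0671) → (48.9502,109.7246) → (33.3488,99.1194).

Shape 2 is a rectangle drawn with `<path>`. Its stroke #ff00ff means cut at S892, F1111. After flipping Y the toolpath is (110.4488,90.6412) → (149.8602,90.6412) → (149.8602,5.7130) → (110.4488,5.7130) → (110.4488,90.6412), returning to the start.

Shape 3 is a quadratic bezier drawn with `<path>`. Its stroke #ff00ff means cut at S892, F1111. After flipping Y the toolpath is (36.3822,76.2122) → (35.0855,71.4714) → (34.2546,72.2990) → (33.8895,78.6948) → (33.9902,90.6590) → (34.5567,108.1916).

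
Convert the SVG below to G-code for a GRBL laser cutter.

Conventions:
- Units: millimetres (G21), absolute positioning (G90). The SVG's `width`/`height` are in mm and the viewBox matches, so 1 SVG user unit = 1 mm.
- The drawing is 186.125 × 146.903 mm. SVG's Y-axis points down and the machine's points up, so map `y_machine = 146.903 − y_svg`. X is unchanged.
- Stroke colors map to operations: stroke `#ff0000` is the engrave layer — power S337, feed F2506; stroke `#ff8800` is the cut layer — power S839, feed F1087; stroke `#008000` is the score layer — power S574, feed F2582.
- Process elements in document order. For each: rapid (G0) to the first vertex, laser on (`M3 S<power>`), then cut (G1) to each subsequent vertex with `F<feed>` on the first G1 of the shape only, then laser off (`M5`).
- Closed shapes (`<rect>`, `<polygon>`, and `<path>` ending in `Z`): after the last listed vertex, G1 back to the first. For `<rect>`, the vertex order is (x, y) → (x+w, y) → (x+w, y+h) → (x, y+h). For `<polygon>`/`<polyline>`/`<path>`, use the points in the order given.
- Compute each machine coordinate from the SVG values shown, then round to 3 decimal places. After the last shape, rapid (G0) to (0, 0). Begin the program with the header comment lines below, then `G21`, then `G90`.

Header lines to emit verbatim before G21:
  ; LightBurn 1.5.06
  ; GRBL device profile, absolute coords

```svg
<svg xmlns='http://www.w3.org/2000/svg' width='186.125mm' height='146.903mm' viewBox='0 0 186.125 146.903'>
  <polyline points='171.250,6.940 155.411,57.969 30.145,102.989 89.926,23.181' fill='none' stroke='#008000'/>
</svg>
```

viewBox `0 0 186.125 146.903` with mm width/height → 1 unit = 1 mm. Flip: y_m = 146.903 − y_svg.

**Shape 1** — `<polyline>` open polyline, stroke `#008000` → score (S574, F2582). Machine vertices: (171.250,139.963) → (155.411,88.934) → (30.145,43.914) → (89.926,123.722). Open path.

; LightBurn 1.5.06
; GRBL device profile, absolute coords
G21
G90
G0 X171.250 Y139.963
M3 S574
G1 X155.411 Y88.934 F2582
G1 X30.145 Y43.914
G1 X89.926 Y123.722
M5
G0 X0.000 Y0.000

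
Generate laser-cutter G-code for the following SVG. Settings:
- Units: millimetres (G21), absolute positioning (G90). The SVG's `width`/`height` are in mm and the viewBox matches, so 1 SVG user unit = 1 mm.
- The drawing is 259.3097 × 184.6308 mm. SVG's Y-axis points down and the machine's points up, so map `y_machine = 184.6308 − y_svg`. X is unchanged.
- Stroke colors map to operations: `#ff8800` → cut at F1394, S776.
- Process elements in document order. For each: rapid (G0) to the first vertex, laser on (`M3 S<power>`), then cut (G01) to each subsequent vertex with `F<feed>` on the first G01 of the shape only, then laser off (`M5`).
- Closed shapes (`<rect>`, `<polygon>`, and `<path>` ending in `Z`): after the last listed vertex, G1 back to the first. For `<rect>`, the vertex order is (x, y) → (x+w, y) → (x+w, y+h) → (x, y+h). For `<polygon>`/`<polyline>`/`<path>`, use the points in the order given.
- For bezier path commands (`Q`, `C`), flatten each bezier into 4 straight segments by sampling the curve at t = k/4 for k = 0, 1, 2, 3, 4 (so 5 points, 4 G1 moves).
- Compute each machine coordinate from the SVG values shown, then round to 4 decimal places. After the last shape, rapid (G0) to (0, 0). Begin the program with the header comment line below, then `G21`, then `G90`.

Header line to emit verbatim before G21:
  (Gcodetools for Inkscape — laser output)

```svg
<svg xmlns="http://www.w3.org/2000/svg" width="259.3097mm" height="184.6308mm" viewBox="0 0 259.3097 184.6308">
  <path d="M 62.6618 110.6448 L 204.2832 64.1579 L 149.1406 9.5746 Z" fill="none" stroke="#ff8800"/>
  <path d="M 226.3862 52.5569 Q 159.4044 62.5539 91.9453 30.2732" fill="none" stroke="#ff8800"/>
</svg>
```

Since the viewBox matches the mm dimensions, user units are millimetres directly. The only transform is the Y-flip y_m = 184.6308 − y_svg.

Shape 1 is a closed polygon drawn with `<path>`. Its stroke #ff8800 means cut at S776, F1394. After flipping Y the toolpath is (62.6618,73.9860) → (204.2832,120.4729) → (149.1406,175.0562) → (62.6618,73.9860), returning to the start.

Shape 2 is a quadratic bezier drawn with `<path>`. Its stroke #ff8800 means cut at S776, F1394. After flipping Y the toolpath is (226.3862,132.0739) → (192.8655,129.7178) → (159.2851,132.6463) → (125.6450,140.8596) → (91.9453,154.3576).

(Gcodetools for Inkscape — laser output)
G21
G90
G0 X62.6618 Y73.9860
M3 S776
G01 X204.2832 Y120.4729 F1394
G01 X149.1406 Y175.0562
G01 X62.6618 Y73.9860
M5
G0 X226.3862 Y132.0739
M3 S776
G01 X192.8655 Y129.7178 F1394
G01 X159.2851 Y132.6463
G01 X125.6450 Y140.8596
G01 X91.9453 Y154.3576
M5
G0 X0.0000 Y0.0000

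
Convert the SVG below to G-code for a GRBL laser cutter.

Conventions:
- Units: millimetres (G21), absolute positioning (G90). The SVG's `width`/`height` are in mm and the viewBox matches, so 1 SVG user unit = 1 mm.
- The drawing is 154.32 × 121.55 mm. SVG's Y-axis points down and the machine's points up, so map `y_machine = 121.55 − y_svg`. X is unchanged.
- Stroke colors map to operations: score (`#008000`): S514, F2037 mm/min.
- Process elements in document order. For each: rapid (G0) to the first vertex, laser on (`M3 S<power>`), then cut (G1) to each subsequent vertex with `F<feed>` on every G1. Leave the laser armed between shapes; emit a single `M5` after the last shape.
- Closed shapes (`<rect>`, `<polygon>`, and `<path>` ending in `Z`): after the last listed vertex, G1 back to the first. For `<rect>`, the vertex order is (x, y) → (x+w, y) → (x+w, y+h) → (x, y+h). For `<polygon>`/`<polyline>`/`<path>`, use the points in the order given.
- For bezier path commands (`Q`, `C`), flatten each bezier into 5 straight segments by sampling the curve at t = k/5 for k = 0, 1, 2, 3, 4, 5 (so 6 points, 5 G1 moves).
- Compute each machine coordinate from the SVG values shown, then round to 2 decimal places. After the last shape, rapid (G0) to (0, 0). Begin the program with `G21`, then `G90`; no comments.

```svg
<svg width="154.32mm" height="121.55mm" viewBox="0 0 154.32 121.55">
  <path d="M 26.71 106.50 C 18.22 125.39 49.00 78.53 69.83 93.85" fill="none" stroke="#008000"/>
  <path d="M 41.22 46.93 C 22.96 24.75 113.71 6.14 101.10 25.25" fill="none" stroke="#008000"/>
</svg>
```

G21
G90
G0 X26.71 Y15.05
M3 S514
G1 X25.93 Y10.58 F2037
G1 X32.22 Y15.75 F2037
G1 X43.21 Y24.43 F2037
G1 X56.53 Y30.45 F2037
G1 X69.83 Y27.70 F2037
G0 X41.22 Y74.62
M3 S514
G1 X41.65 Y87.23 F2037
G1 X58.04 Y97.34 F2037
G1 X80.21 Y103.31 F2037
G1 X97.96 Y103.51 F2037
G1 X101.10 Y96.30 F2037
M5
G0 X0.00 Y0.00

viewBox `0 0 154.32 121.55` with mm width/height → 1 unit = 1 mm. Flip: y_m = 121.55 − y_svg.

**Shape 1** — `<path>` cubic bezier, stroke `#008000` → score (S514, F2037). Control points (SVG): P0=(26.71,106.50), P1=(18.22,125.39), P2=(49.00,78.53), P3=(69.83,93.85); sampled at t=k/5. Machine vertices: (26.71,15.05) → (25.93,10.58) → (32.22,15.75) → (43.21,24.43) → (56.53,30.45) → (69.83,27.70). Open path.

**Shape 2** — `<path>` cubic bezier, stroke `#008000` → score (S514, F2037). Control points (SVG): P0=(41.22,46.93), P1=(22.96,24.75), P2=(113.71,6.14), P3=(101.10,25.25); sampled at t=k/5. Machine vertices: (41.22,74.62) → (41.65,87.23) → (58.04,97.34) → (80.21,103.31) → (97.96,103.51) → (101.10,96.30). Open path.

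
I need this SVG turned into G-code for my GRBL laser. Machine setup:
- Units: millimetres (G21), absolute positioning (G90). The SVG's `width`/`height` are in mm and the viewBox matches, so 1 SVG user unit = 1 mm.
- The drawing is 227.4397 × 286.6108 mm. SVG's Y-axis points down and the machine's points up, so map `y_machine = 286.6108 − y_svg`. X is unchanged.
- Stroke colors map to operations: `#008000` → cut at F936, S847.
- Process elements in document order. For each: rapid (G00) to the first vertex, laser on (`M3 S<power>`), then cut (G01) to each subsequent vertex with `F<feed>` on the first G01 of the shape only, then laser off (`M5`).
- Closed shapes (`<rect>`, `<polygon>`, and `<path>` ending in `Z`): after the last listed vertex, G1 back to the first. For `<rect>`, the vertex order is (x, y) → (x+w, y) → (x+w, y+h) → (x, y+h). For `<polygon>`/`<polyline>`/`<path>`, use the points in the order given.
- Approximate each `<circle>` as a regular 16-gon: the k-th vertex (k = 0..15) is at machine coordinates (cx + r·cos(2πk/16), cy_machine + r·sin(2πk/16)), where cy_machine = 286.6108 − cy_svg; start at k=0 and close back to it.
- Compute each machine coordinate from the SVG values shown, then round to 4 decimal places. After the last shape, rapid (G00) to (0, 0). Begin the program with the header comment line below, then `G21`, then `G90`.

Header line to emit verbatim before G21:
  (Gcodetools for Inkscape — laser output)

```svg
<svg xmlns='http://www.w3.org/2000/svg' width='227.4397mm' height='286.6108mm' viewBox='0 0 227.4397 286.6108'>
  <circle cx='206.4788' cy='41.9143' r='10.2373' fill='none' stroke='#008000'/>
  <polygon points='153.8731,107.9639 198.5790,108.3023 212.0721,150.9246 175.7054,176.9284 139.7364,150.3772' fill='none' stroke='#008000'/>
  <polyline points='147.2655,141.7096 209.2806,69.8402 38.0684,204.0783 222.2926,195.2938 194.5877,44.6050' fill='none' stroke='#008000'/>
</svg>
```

(Gcodetools for Inkscape — laser output)
G21
G90
G00 X216.7161 Y244.6965
M3 S847
G01 X215.9368 Y248.6141 F936
G01 X213.7177 Y251.9354
G01 X210.3964 Y254.1545
G01 X206.4788 Y254.9338
G01 X202.5612 Y254.1545
G01 X199.2399 Y251.9354
G01 X197.0208 Y248.6141
G01 X196.2415 Y244.6965
G01 X197.0208 Y240.7789
G01 X199.2399 Y237.4576
G01 X202.5612 Y235.2385
G01 X206.4788 Y234.4592
G01 X210.3964 Y235.2385
G01 X213.7177 Y237.4576
G01 X215.9368 Y240.7789
G01 X216.7161 Y244.6965
M5
G00 X153.8731 Y178.6469
M3 S847
G01 X198.5790 Y178.3085 F936
G01 X212.0721 Y135.6862
G01 X175.7054 Y109.6824
G01 X139.7364 Y136.2336
G01 X153.8731 Y178.6469
M5
G00 X147.2655 Y144.9012
M3 S847
G01 X209.2806 Y216.7706 F936
G01 X38.0684 Y82.5325
G01 X222.2926 Y91.3170
G01 X194.5877 Y242.0058
M5
G00 X0.0000 Y0.0000

viewBox `0 0 227.4397 286.6108` with mm width/height → 1 unit = 1 mm. Flip: y_m = 286.6108 − y_svg.

**Shape 1** — `<circle>` circle, stroke `#008000` → cut (S847, F936). Machine vertices: (216.7161,244.6965) → (215.9368,248.6141) → (213.7177,251.9354) → (210.3964,254.1545) → (206.4788,254.9338) → (202.5612,254.1545) → (199.2399,251.9354) → (197.0208,248.6141) → (196.2415,244.6965) → (197.0208,240.7789) → (199.2399,237.4576) → (202.5612,235.2385) → (206.4788,234.4592) → (210.3964,235.2385) → (213.7177,237.4576) → (215.9368,240.7789) → (216.7161,244.6965). Closed: final G1 returns to the first vertex.

**Shape 2** — `<polygon>` regular polygon, stroke `#008000` → cut (S847, F936). Machine vertices: (153.8731,178.6469) → (198.5790,178.3085) → (212.0721,135.6862) → (175.7054,109.6824) → (139.7364,136.2336) → (153.8731,178.6469). Closed: final G1 returns to the first vertex.

**Shape 3** — `<polyline>` open polyline, stroke `#008000` → cut (S847, F936). Machine vertices: (147.2655,144.9012) → (209.2806,216.7706) → (38.0684,82.5325) → (222.2926,91.3170) → (194.5877,242.0058). Open path.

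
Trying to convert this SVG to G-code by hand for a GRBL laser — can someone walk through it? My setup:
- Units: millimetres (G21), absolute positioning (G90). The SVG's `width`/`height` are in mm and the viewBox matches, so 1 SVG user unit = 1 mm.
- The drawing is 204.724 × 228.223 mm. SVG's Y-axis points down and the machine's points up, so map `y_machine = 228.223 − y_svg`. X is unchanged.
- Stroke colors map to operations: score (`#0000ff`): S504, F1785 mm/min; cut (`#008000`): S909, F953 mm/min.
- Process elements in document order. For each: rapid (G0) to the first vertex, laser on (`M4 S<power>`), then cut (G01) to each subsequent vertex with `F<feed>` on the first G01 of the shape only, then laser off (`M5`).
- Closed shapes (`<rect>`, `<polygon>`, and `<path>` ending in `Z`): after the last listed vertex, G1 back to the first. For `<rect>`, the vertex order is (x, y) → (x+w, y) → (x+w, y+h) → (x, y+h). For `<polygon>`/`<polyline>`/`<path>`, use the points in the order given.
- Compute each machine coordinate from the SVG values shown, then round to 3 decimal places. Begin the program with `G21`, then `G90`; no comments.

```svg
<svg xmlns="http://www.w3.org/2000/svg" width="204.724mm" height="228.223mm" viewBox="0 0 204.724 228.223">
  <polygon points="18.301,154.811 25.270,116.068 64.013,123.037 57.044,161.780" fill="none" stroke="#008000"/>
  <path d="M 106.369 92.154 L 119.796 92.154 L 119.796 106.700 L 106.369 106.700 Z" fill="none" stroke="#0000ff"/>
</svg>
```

G21
G90
G0 X18.301 Y73.412
M4 S909
G01 X25.270 Y112.155 F953
G01 X64.013 Y105.186
G01 X57.044 Y66.443
G01 X18.301 Y73.412
M5
G0 X106.369 Y136.069
M4 S504
G01 X119.796 Y136.069 F1785
G01 X119.796 Y121.523
G01 X106.369 Y121.523
G01 X106.369 Y136.069
M5

viewBox `0 0 204.724 228.223` with mm width/height → 1 unit = 1 mm. Flip: y_m = 228.223 − y_svg.

**Shape 1** — `<polygon>` regular polygon, stroke `#008000` → cut (S909, F953). Machine vertices: (18.301,73.412) → (25.270,112.155) → (64.013,105.186) → (57.044,66.443) → (18.301,73.412). Closed: final G1 returns to the first vertex.

**Shape 2** — `<path>` rectangle, stroke `#0000ff` → score (S504, F1785). Machine vertices: (106.369,136.069) → (119.796,136.069) → (119.796,121.523) → (106.369,121.523) → (106.369,136.069). Closed: final G1 returns to the first vertex.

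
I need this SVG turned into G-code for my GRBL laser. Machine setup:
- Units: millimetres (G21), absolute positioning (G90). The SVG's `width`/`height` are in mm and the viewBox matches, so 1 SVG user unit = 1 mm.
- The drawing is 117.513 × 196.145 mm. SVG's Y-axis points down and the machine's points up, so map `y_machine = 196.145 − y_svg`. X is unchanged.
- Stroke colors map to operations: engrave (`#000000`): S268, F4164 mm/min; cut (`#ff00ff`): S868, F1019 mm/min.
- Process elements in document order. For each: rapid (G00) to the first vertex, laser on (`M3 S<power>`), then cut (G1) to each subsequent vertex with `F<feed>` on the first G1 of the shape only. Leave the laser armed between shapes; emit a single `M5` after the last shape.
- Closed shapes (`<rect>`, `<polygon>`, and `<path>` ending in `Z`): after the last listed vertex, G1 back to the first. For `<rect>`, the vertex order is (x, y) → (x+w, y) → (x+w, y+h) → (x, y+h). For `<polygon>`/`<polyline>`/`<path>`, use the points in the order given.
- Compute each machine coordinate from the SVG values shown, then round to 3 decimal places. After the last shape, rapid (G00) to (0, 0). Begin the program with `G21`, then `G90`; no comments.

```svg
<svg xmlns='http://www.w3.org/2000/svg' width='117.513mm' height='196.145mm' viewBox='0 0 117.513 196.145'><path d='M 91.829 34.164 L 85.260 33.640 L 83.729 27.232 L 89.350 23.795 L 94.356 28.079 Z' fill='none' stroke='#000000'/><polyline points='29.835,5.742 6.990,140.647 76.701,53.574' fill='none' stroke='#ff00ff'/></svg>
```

viewBox `0 0 117.513 196.145` with mm width/height → 1 unit = 1 mm. Flip: y_m = 196.145 − y_svg.

**Shape 1** — `<path>` regular polygon, stroke `#000000` → engrave (S268, F4164). Machine vertices: (91.829,161.981) → (85.260,162.505) → (83.729,168.913) → (89.350,172.350) → (94.356,168.066) → (91.829,161.981). Closed: final G1 returns to the first vertex.

**Shape 2** — `<polyline>` open polyline, stroke `#ff00ff` → cut (S868, F1019). Machine vertices: (29.835,190.403) → (6.990,55.498) → (76.701,142.571). Open path.

G21
G90
G00 X91.829 Y161.981
M3 S268
G1 X85.260 Y162.505 F4164
G1 X83.729 Y168.913
G1 X89.350 Y172.350
G1 X94.356 Y168.066
G1 X91.829 Y161.981
G00 X29.835 Y190.403
M3 S868
G1 X6.990 Y55.498 F1019
G1 X76.701 Y142.571
M5
G00 X0.000 Y0.000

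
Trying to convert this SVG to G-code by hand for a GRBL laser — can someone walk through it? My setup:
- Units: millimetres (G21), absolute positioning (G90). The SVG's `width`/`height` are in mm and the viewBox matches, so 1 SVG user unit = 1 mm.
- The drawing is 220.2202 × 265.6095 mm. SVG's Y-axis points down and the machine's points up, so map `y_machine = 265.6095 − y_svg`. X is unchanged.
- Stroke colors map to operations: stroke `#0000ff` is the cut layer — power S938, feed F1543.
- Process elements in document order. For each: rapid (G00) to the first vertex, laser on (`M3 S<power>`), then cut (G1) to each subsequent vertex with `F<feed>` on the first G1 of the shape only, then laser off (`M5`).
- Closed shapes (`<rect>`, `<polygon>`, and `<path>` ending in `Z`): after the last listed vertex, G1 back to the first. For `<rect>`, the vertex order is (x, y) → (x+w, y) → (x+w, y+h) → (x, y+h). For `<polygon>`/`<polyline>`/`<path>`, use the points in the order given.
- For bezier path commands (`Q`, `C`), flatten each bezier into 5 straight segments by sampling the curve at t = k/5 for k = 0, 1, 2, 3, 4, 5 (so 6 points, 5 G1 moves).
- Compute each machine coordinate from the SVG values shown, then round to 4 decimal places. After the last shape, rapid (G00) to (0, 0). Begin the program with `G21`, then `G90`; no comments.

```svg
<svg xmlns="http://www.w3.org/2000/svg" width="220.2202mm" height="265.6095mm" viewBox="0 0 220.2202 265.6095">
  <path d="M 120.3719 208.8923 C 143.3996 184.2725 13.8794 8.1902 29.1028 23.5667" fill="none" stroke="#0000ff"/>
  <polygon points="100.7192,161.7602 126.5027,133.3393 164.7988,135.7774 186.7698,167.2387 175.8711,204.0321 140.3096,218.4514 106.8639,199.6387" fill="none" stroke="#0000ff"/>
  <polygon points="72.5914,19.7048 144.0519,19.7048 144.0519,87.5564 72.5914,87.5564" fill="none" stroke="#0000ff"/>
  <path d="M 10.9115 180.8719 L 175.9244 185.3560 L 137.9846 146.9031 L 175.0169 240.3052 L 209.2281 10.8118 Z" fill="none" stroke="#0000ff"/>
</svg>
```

Since the viewBox matches the mm dimensions, user units are millimetres directly. The only transform is the Y-flip y_m = 265.6095 − y_svg.

Shape 1 is a cubic bezier drawn with `<path>`. Its stroke #0000ff means cut at S938, F1543. After flipping Y the toolpath is (120.3719,56.7172) → (118.2611,86.9212) → (93.8088,137.0160) → (61.2850,190.5413) → (34.9597,231.0370) → (29.1028,242.0428).

Shape 2 is a regular polygon drawn with `<polygon>`. Its stroke #0000ff means cut at S938, F1543. After flipping Y the toolpath is (100.7192,103.8493) → (126.5027,132.2702) → (164.7988,129.8321) → (186.7698,98.3708) → (175.8711,61.5774) → (140.3096,47.1581) → (106.8639,65.9708) → (100.7192,103.8493), returning to the start.

Shape 3 is a rectangle drawn with `<polygon>`. Its stroke #0000ff means cut at S938, F1543. After flipping Y the toolpath is (72.5914,245.9047) → (144.0519,245.9047) → (144.0519,178.0531) → (72.5914,178.0531) → (72.5914,245.9047), returning to the start.

Shape 4 is a closed polygon drawn with `<path>`. Its stroke #0000ff means cut at S938, F1543. After flipping Y the toolpath is (10.9115,84.7376) → (175.9244,80.2535) → (137.9846,118.7064) → (175.0169,25.3043) → (209.2281,254.7977) → (10.9115,84.7376), returning to the start.

G21
G90
G00 X120.3719 Y56.7172
M3 S938
G1 X118.2611 Y86.9212 F1543
G1 X93.8088 Y137.0160
G1 X61.2850 Y190.5413
G1 X34.9597 Y231.0370
G1 X29.1028 Y242.0428
M5
G00 X100.7192 Y103.8493
M3 S938
G1 X126.5027 Y132.2702 F1543
G1 X164.7988 Y129.8321
G1 X186.7698 Y98.3708
G1 X175.8711 Y61.5774
G1 X140.3096 Y47.1581
G1 X106.8639 Y65.9708
G1 X100.7192 Y103.8493
M5
G00 X72.5914 Y245.9047
M3 S938
G1 X144.0519 Y245.9047 F1543
G1 X144.0519 Y178.0531
G1 X72.5914 Y178.0531
G1 X72.5914 Y245.9047
M5
G00 X10.9115 Y84.7376
M3 S938
G1 X175.9244 Y80.2535 F1543
G1 X137.9846 Y118.7064
G1 X175.0169 Y25.3043
G1 X209.2281 Y254.7977
G1 X10.9115 Y84.7376
M5
G00 X0.0000 Y0.0000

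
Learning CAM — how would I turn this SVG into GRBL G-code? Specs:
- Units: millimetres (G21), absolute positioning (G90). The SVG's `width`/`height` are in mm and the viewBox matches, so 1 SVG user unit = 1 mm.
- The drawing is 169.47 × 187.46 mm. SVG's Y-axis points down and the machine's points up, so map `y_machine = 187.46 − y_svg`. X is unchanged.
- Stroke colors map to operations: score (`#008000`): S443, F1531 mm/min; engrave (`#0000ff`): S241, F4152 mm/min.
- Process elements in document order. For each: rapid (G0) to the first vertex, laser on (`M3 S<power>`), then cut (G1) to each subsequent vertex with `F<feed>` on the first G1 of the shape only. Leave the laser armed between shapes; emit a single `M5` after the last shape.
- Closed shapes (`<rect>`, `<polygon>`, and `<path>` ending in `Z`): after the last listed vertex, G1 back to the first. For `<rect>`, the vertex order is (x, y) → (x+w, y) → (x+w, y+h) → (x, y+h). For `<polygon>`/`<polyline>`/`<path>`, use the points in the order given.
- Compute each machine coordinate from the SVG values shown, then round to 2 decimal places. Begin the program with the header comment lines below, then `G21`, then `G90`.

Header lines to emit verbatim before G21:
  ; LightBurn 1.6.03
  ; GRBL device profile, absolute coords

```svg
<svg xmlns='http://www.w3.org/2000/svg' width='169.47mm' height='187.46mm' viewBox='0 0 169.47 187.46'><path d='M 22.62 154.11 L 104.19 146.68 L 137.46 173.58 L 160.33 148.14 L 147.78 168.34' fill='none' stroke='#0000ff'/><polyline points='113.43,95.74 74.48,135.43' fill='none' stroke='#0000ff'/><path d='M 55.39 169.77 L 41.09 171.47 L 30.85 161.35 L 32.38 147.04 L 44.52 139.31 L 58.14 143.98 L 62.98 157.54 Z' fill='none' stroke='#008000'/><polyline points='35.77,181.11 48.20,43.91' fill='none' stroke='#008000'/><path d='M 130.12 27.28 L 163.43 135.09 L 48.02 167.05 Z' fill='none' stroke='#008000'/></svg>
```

viewBox `0 0 169.47 187.46` with mm width/height → 1 unit = 1 mm. Flip: y_m = 187.46 − y_svg.

**Shape 1** — `<path>` open polyline, stroke `#0000ff` → engrave (S241, F4152). Machine vertices: (22.62,33.35) → (104.19,40.78) → (137.46,13.88) → (160.33,39.32) → (147.78,19.12). Open path.

**Shape 2** — `<polyline>` line segment, stroke `#0000ff` → engrave (S241, F4152). Machine vertices: (113.43,91.72) → (74.48,52.03). Open path.

**Shape 3** — `<path>` regular polygon, stroke `#008000` → score (S443, F1531). Machine vertices: (55.39,17.69) → (41.09,15.99) → (30.85,26.11) → (32.38,40.42) → (44.52,48.15) → (58.14,43.48) → (62.98,29.92) → (55.39,17.69). Closed: final G1 returns to the first vertex.

**Shape 4** — `<polyline>` line segment, stroke `#008000` → score (S443, F1531). Machine vertices: (35.77,6.35) → (48.20,143.55). Open path.

**Shape 5** — `<path>` closed polygon, stroke `#008000` → score (S443, F1531). Machine vertices: (130.12,160.18) → (163.43,52.37) → (48.02,20.41) → (130.12,160.18). Closed: final G1 returns to the first vertex.

; LightBurn 1.6.03
; GRBL device profile, absolute coords
G21
G90
G0 X22.62 Y33.35
M3 S241
G1 X104.19 Y40.78 F4152
G1 X137.46 Y13.88
G1 X160.33 Y39.32
G1 X147.78 Y19.12
G0 X113.43 Y91.72
M3 S241
G1 X74.48 Y52.03 F4152
G0 X55.39 Y17.69
M3 S443
G1 X41.09 Y15.99 F1531
G1 X30.85 Y26.11
G1 X32.38 Y40.42
G1 X44.52 Y48.15
G1 X58.14 Y43.48
G1 X62.98 Y29.92
G1 X55.39 Y17.69
G0 X35.77 Y6.35
M3 S443
G1 X48.20 Y143.55 F1531
G0 X130.12 Y160.18
M3 S443
G1 X163.43 Y52.37 F1531
G1 X48.02 Y20.41
G1 X130.12 Y160.18
M5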